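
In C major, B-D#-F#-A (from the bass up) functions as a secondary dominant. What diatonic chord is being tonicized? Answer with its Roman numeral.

The chord is a dominant seventh chord on B.
A dominant resolves down a perfect fifth: B → E. In C major, E is scale degree 3, i.e. iii.

iii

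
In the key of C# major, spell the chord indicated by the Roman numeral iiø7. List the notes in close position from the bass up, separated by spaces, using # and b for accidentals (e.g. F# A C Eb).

D# F# A C#

iiø7 is the half-diminished supertonic seventh, borrowed from the parallel minor. In C# major that root is D#.
So the chord is D#-F#-A-C#, a half-diminished seventh chord.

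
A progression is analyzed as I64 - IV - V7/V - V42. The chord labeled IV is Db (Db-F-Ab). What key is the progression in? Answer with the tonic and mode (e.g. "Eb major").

The anchor chord is a major triad on Db, labeled IV.
Counting down 3 scale steps from Db places the tonic on Ab; a major triad on degree 4 is diatonic only in major.

Ab major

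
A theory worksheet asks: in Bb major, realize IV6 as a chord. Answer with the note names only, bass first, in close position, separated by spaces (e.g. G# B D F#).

The numeral's case and figure indicate a major triad. In Bb major its root, the fourth degree, is Eb.
That chord is spelled Eb-G-Bb.
The figured bass 6 indicates first inversion, placing the third (G) in the bass: G-Bb-Eb.

G Bb Eb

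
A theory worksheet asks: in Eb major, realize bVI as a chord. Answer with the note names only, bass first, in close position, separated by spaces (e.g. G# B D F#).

Scale degree 6 in Eb major is C; lowering it a half step gives Cb. bVI is a major triad on the lowered sixth degree, borrowed from the parallel minor.
So the chord is Cb-Eb-Gb, a major triad.

Cb Eb Gb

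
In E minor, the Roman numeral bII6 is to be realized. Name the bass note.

bII in E minor has root F; the chord is F-A-C.
The figure 6 means first inversion — the third is in the bass.

A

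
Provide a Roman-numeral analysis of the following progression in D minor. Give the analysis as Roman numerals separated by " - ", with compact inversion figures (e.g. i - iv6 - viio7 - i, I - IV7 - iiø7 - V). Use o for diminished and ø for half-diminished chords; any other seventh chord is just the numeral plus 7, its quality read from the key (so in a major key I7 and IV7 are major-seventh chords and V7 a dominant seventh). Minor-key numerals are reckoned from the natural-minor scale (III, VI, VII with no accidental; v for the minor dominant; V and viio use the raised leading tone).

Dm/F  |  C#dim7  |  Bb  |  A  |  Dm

i6 - viio7 - VI - V - i

Dm/F: root D is the tonic; minor triad there is i6.
C#dim7 has root C#, degree 7 in D minor, so viio7.
Bb has root Bb, degree 6 in D minor, so VI.
A: major triad on A = scale degree 5 → V.
Dm: root D is the tonic; minor triad there is i.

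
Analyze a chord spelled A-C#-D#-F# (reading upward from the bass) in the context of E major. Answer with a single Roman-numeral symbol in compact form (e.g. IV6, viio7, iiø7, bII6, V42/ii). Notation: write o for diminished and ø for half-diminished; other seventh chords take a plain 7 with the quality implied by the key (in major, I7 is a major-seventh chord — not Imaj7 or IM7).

The pitches D#-F#-A-C# form a half-diminished seventh chord rooted on D#.
In E major, D# is the leading tone; the diatonic half-diminished seventh chord there is viiø7.
With A in the bass the chord is in second inversion, so the figured bass is 43.

viiø43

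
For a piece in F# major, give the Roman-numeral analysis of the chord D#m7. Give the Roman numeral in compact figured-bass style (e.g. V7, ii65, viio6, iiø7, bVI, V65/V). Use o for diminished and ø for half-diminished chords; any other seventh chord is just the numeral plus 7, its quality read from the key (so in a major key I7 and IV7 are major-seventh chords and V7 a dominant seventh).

The pitches D#-F#-A#-C# form a minor seventh chord rooted on D#.
In F# major, D# is the submediant; the diatonic minor seventh chord there is vi7.

vi7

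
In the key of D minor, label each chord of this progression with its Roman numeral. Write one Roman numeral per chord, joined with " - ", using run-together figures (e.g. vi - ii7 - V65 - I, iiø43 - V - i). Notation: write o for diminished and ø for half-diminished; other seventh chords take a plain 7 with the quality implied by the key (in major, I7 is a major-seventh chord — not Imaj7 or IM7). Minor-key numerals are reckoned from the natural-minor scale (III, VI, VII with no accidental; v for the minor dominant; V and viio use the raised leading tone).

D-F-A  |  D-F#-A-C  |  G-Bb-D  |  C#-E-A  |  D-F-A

D-F-A: root D is the tonic; minor triad there is i.
D-F#-A-C: chromatic; D is V of iv, so V7/iv.
G-Bb-D: root G is the subdominant; minor triad there is iv.
C#-E-A: major triad on A = scale degree 5 → V6.
D-F-A: minor triad on D = scale degree 1 → i.

i - V7/iv - iv - V6 - i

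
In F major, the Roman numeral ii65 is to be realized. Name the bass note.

ii in F major has root G; the chord is G-Bb-D-F.
The figure 65 means first inversion — the third is in the bass.

Bb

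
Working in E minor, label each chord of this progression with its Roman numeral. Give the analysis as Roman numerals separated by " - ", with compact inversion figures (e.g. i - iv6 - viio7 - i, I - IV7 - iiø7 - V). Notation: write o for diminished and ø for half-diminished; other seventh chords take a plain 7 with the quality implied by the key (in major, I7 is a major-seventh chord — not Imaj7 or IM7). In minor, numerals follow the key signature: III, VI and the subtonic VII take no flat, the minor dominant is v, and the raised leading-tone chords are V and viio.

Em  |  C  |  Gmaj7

i - VI - III7

Em has root E, degree 1 in E minor, so i.
C has root C, degree 6 in E minor, so VI.
Gmaj7: root G is the mediant; major seventh chord there is III7.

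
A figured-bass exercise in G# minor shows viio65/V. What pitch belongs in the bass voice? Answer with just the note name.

E#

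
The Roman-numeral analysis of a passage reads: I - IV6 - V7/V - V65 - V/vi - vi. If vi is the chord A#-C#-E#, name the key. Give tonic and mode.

The chord A#m is a minor triad rooted on A#; its label is vi.
Counting down 5 scale steps from A# places the tonic on C#; a minor triad on degree 6 is diatonic only in major.

C# major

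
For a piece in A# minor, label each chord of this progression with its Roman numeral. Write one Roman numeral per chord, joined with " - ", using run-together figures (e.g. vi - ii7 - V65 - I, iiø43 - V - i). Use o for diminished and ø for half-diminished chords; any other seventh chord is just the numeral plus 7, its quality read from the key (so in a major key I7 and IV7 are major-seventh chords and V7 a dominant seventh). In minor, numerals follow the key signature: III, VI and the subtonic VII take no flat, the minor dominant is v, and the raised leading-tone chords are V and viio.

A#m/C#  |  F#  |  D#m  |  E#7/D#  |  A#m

A#m/C#: root A# is the tonic; minor triad there is i6.
F#: root F# is the submediant; major triad there is VI.
D#m: root D# is the subdominant; minor triad there is iv.
E#7/D#: dominant seventh chord on E# = scale degree 5 → V42.
A#m: minor triad on A# = scale degree 1 → i.

i6 - VI - iv - V42 - i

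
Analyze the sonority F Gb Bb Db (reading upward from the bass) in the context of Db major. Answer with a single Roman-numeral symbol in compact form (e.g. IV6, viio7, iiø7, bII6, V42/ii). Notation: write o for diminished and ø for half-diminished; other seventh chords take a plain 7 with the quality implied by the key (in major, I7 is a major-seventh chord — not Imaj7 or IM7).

IV42

The pitches Gb-Bb-Db-F form a major seventh chord rooted on Gb.
Gb is scale degree 4 in Db major, and a major seventh chord on that degree is written IV7.
With F in the bass the chord is in third inversion, so the figured bass is 42.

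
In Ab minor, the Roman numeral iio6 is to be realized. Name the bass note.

iio in Ab minor has root Bb; the chord is Bb-Db-Fb.
The figure 6 means first inversion — the third is in the bass.

Db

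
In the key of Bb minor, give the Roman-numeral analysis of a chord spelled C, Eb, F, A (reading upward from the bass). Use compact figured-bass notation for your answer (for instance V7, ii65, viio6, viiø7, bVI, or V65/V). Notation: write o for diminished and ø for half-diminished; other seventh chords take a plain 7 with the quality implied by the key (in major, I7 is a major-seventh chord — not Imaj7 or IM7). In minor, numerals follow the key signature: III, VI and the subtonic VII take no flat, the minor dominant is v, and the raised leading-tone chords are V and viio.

The pitches F-A-C-Eb form a dominant seventh chord rooted on F.
In Bb minor, F is the dominant; the diatonic dominant seventh chord there is V7.
With C in the bass the chord is in second inversion, so the figured bass is 43.

V43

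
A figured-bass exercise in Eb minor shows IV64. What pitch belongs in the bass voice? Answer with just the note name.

Eb

IV in Eb minor has root Ab; the chord is Ab-C-Eb.
The figure 64 means second inversion — the fifth is in the bass.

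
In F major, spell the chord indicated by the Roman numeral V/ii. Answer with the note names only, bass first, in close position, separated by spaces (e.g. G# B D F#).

The slash means an applied dominant: we want the dominant of ii. In F major, ii is G minor, and its dominant is built on D.
Building a major triad on D gives D-F#-A.

D F# A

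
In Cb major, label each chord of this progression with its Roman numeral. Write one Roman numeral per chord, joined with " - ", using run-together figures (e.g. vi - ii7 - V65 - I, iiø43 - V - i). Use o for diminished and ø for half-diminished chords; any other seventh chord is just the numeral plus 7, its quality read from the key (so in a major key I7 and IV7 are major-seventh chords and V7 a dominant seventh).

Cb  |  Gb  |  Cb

I - V - I

Cb: root Cb is the tonic; major triad there is I.
Gb: root Gb is the dominant; major triad there is V.
Cb has root Cb, degree 1 in Cb major, so I.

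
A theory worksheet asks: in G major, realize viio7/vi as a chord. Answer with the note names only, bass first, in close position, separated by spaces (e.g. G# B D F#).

D# F# A C

viio7/vi is a secondary leading-tone chord. The target vi is E in G major; the applied chord is rooted a semitone below, on D#.
Building a fully diminished seventh chord on D# gives D#-F#-A-C.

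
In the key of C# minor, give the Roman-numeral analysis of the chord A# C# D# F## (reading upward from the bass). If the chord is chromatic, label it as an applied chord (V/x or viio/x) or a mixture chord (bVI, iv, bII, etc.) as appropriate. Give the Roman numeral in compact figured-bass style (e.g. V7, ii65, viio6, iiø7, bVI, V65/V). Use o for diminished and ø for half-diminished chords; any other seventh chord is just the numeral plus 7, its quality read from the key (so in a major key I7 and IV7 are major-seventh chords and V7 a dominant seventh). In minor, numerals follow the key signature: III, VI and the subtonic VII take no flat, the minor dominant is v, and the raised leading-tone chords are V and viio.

V43/V

Stacked in thirds the chord is D#-F##-A#-C#: a dominant seventh chord on D#.
D# is not a diatonic chord root with this quality in C# minor, but it lies a perfect fifth above G# (V), so the chord functions as an applied dominant of V.
With A# in the bass the chord is in second inversion, so the figured bass is 43.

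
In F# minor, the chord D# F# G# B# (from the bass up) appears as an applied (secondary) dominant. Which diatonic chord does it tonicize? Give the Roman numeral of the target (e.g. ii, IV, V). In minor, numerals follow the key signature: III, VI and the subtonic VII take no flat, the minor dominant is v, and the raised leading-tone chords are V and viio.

V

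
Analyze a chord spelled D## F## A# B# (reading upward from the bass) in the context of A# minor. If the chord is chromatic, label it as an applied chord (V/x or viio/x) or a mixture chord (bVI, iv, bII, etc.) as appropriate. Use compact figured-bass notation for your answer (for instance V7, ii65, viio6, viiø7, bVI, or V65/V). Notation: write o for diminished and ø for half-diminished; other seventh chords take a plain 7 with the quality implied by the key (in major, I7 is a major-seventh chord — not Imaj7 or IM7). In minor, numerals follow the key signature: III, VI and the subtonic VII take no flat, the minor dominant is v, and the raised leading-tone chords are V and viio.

V65/V

Stacked in thirds the chord is B#-D##-F##-A#: a dominant seventh chord on B#.
B# is not a diatonic chord root with this quality in A# minor, but it lies a perfect fifth above E# (V), so the chord functions as an applied dominant of V.
With D## in the bass the chord is in first inversion, so the figured bass is 65.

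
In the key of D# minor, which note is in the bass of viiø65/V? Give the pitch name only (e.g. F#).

B#

The applied chord viiø65/V is rooted on G##: G##-B#-D#-F##.
The figure 65 means first inversion — the third is in the bass.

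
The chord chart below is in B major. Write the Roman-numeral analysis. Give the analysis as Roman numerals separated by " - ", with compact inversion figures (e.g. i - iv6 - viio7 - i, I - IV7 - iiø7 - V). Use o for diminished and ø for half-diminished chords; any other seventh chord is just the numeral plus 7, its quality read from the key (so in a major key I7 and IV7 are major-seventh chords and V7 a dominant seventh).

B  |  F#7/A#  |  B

B: root B is the tonic; major triad there is I.
F#7/A#: root F# is the dominant; dominant seventh chord there is V65.
B: major triad on B = scale degree 1 → I.

I - V65 - I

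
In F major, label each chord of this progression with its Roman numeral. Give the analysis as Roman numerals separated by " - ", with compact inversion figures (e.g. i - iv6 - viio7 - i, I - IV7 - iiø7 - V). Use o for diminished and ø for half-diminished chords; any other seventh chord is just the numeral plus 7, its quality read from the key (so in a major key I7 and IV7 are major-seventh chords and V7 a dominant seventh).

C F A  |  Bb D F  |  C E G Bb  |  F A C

I64 - IV - V7 - I

C-F-A: major triad on F = scale degree 1 → I64.
Bb-D-F: root Bb is the subdominant; major triad there is IV.
C-E-G-Bb has root C, degree 5 in F major, so V7.
F-A-C has root F, degree 1 in F major, so I.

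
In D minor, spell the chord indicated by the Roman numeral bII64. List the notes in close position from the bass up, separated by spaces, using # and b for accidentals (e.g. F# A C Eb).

Bb Eb G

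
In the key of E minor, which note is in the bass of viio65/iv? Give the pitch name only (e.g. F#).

B

The applied chord viio65/iv is rooted on G#: G#-B-D-F.
The figure 65 means first inversion — the third is in the bass.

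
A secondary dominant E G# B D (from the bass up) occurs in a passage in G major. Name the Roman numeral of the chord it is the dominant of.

ii

The chord is a dominant seventh chord on E.
A dominant resolves down a perfect fifth: E → A. In G major, A is scale degree 2, i.e. ii.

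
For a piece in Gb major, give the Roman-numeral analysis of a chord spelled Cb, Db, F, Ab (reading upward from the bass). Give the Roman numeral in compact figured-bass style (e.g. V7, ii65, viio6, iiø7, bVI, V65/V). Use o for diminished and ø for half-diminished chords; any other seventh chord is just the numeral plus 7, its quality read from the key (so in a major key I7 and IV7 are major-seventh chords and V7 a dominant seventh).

V42

The pitches Db-F-Ab-Cb form a dominant seventh chord rooted on Db.
In Gb major, Db is the dominant; the diatonic dominant seventh chord there is V7.
With Cb in the bass the chord is in third inversion, so the figured bass is 42.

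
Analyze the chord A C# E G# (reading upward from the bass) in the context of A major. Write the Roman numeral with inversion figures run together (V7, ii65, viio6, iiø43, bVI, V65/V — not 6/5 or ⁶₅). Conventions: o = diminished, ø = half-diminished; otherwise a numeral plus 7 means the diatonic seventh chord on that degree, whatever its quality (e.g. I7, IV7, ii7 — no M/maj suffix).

The pitches A-C#-E-G# form a major seventh chord rooted on A.
A is scale degree 1 in A major, and a major seventh chord on that degree is written I7.

I7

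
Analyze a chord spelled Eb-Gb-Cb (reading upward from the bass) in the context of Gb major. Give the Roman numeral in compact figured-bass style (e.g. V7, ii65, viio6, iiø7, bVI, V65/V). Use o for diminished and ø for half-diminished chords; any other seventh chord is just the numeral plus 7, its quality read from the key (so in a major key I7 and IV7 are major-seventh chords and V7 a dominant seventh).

IV6

The pitches Cb-Eb-Gb form a major triad rooted on Cb.
In Gb major, Cb is the subdominant; the diatonic major triad there is IV.
With Eb in the bass the chord is in first inversion, so the figured bass is 6.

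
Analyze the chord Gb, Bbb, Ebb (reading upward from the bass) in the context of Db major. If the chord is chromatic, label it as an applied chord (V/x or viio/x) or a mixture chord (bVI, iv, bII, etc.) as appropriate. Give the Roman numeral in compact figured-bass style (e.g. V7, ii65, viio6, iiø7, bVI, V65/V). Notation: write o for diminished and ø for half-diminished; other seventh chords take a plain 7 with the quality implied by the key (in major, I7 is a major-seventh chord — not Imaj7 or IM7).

The pitches Ebb-Gb-Bbb form a major triad rooted on Ebb.
Ebb is the lowered second degree of Db major (diatonic 2 would be Eb). This is the Neapolitan sixth — a major triad on the lowered second degree, here in its customary first inversion.
With Gb in the bass the chord is in first inversion, so the figured bass is 6.

bII6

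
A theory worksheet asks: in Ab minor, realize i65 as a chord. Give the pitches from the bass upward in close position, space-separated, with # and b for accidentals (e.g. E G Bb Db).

Cb Eb Gb Ab

In Ab minor, the first degree is Ab, and the diatonic chord built there is a minor seventh chord.
Stacking thirds from Ab gives Ab-Cb-Eb-Gb.
The figured bass 65 indicates first inversion, placing the third (Cb) in the bass: Cb-Eb-Gb-Ab.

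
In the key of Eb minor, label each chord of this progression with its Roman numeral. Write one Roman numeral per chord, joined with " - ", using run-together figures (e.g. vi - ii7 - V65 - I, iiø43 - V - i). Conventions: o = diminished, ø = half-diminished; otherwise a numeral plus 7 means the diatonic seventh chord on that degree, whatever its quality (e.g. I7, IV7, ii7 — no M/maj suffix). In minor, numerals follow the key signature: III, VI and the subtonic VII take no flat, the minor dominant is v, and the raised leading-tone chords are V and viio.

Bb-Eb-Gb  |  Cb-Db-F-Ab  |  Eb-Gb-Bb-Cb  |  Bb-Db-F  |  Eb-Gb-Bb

Bb-Eb-Gb: root Eb is the tonic; minor triad there is i64.
Cb-Db-F-Ab: dominant seventh chord on Db = scale degree 7 → VII42.
Eb-Gb-Bb-Cb: root Cb is the submediant; major seventh chord there is VI65.
Bb-Db-F: root Bb is the dominant; minor triad there is v.
Eb-Gb-Bb has root Eb, degree 1 in Eb minor, so i.

i64 - VII42 - VI65 - v - i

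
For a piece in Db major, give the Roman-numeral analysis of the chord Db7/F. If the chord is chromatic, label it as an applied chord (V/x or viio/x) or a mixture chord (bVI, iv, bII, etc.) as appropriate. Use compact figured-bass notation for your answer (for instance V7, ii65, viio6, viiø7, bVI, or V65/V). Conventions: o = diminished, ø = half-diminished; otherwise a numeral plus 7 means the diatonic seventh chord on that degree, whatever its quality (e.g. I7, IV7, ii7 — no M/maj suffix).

V65/IV

The pitches Db-F-Ab-Cb form a dominant seventh chord rooted on Db.
Db is not a diatonic chord root with this quality in Db major, but it lies a perfect fifth above Gb (IV), so the chord functions as an applied dominant of IV.
With F in the bass the chord is in first inversion, so the figured bass is 65.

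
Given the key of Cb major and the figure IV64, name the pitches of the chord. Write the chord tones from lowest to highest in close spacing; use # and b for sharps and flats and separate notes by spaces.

Cb Fb Ab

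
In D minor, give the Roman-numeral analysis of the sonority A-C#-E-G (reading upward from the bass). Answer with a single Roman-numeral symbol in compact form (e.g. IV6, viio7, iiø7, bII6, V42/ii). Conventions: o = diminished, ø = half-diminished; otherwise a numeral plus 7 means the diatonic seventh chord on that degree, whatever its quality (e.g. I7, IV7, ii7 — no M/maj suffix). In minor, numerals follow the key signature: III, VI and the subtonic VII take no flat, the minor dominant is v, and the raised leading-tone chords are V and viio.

V7

The pitches A-C#-E-G form a dominant seventh chord rooted on A.
In D minor, A is the dominant; the diatonic dominant seventh chord there is V7.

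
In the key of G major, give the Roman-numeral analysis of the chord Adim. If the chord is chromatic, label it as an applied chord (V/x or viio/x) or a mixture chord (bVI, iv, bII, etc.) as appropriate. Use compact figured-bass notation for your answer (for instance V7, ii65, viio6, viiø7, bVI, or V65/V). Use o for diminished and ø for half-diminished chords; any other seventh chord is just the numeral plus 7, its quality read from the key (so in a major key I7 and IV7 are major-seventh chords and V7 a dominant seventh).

iio

The pitches A-C-Eb form a diminished triad rooted on A.
A is the second degree of G major. This is the diminished supertonic triad, borrowed from the parallel minor.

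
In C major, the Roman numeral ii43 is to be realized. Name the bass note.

ii in C major has root D; the chord is D-F-A-C.
The figure 43 means second inversion — the fifth is in the bass.

A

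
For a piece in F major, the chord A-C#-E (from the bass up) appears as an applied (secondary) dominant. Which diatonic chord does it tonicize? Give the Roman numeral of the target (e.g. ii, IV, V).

vi

The chord is a major triad on A.
A dominant resolves down a perfect fifth: A → D. In F major, D is scale degree 6, i.e. vi.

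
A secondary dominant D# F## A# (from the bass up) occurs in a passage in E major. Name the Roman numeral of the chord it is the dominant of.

The chord is a major triad on D#.
A dominant resolves down a perfect fifth: D# → G#. In E major, G# is scale degree 3, i.e. iii.

iii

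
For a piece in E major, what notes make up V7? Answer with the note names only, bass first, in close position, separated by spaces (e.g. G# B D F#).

B D# F# A

The numeral's case and figure indicate a dominant seventh chord. In E major its root, scale degree 5, is B.
That chord is spelled B-D#-F#-A.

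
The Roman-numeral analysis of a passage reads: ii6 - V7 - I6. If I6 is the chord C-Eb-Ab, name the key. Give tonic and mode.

Ab major

The anchor chord is a major triad on Ab, labeled I6.
If Ab is scale degree 1 and the mode makes that degree carry a major triad, the tonic is Ab and the mode is major.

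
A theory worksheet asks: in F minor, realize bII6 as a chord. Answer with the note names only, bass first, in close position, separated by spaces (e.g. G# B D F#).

Bb Db Gb

Scale degree 2 in F minor is G; lowering it a half step gives Gb. bII6 is the Neapolitan sixth — a major triad on the lowered second degree, here in its customary first inversion.
So the chord is Gb-Bb-Db, a major triad.
The figured bass 6 indicates first inversion, placing the third (Bb) in the bass: Bb-Db-Gb.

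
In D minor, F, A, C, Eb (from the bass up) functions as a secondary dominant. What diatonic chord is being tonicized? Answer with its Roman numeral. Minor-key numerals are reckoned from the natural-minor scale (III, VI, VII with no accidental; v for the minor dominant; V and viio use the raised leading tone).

The chord is a dominant seventh chord on F.
A dominant resolves down a perfect fifth: F → Bb. In D minor, Bb is scale degree 6, i.e. VI.

VI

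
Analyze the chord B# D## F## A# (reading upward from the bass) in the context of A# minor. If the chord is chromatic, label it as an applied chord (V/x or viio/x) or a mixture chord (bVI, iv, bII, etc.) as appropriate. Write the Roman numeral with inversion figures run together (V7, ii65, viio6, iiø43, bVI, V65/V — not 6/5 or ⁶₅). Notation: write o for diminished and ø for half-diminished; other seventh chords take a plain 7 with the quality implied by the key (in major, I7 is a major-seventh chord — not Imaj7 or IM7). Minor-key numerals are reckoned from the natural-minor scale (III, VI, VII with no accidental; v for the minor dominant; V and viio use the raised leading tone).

The pitches B#-D##-F##-A# form a dominant seventh chord rooted on B#.
B# is not a diatonic chord root with this quality in A# minor, but it lies a perfect fifth above E# (V), so the chord functions as an applied dominant of V.

V7/V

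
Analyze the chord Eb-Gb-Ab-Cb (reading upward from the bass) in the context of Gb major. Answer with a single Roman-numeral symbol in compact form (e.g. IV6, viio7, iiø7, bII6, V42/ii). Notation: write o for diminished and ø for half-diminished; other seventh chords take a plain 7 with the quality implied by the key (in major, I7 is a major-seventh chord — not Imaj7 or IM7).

ii43

The pitches Ab-Cb-Eb-Gb form a minor seventh chord rooted on Ab.
Ab is scale degree 2 in Gb major, and a minor seventh chord on that degree is written ii7.
With Eb in the bass the chord is in second inversion, so the figured bass is 43.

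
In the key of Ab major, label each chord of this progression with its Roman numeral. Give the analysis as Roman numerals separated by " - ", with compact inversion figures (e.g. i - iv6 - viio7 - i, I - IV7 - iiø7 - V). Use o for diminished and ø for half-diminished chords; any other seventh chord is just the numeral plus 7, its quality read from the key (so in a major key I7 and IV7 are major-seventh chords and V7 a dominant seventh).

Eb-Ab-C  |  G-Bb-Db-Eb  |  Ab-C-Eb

I64 - V65 - I

Eb-Ab-C: major triad on Ab = scale degree 1 → I64.
G-Bb-Db-Eb: root Eb is the dominant; dominant seventh chord there is V65.
Ab-C-Eb has root Ab, degree 1 in Ab major, so I.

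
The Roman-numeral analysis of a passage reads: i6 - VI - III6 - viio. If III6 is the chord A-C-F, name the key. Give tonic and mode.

III6 is given as A-C-F — a major triad with root F.
If F is scale degree 3 and the mode makes that degree carry a major triad, the tonic is D and the mode is minor.

D minor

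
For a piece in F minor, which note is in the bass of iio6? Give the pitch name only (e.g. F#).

Bb

iio in F minor has root G; the chord is G-Bb-Db.
The figure 6 means first inversion — the third is in the bass.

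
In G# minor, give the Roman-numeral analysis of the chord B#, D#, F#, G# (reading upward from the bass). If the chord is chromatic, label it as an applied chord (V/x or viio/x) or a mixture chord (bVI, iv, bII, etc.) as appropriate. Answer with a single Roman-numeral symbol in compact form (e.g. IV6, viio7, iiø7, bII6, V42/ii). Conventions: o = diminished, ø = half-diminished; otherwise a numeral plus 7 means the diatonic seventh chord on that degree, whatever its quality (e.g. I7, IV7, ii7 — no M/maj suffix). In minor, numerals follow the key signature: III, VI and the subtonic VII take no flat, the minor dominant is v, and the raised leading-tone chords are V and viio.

V65/iv

Stacked in thirds the chord is G#-B#-D#-F#: a dominant seventh chord on G#.
G# is not a diatonic chord root with this quality in G# minor, but it lies a perfect fifth above C# (iv), so the chord functions as an applied dominant of iv.
With B# in the bass the chord is in first inversion, so the figured bass is 65.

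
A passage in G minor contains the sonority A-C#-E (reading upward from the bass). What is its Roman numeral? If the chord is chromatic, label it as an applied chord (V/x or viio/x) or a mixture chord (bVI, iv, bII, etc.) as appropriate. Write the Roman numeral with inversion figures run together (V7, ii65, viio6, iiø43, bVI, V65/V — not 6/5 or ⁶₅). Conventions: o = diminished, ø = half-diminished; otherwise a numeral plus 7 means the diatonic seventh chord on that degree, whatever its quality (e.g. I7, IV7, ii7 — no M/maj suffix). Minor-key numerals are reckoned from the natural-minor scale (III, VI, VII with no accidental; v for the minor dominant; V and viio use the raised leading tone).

V/V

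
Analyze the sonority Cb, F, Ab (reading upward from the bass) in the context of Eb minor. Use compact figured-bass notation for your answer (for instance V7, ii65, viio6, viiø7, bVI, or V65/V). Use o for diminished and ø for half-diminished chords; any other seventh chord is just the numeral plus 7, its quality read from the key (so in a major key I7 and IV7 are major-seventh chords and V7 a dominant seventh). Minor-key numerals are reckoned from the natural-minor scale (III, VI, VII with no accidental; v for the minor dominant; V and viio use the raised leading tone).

Stacked in thirds the chord is F-Ab-Cb: a diminished triad on F.
F is scale degree 2 in Eb minor, and a diminished triad on that degree is written iio.
With Cb in the bass the chord is in second inversion, so the figured bass is 64.

iio64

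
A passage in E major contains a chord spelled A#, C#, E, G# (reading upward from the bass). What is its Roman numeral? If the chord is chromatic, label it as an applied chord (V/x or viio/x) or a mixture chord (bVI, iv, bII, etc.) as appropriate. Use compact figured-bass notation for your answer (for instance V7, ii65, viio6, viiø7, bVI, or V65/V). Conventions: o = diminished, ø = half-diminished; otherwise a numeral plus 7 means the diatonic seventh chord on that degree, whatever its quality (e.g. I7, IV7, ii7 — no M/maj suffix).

Stacked in thirds the chord is A#-C#-E-G#: a half-diminished seventh chord on A#.
A# sits a half step below B (V in E major); a diminished chord there is the applied leading-tone chord of V.

viiø7/V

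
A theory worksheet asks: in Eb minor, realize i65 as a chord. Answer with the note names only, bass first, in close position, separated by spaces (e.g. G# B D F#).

Gb Bb Db Eb

In Eb minor, scale degree 1 is Eb, and the diatonic chord built there is a minor seventh chord.
That chord is spelled Eb-Gb-Bb-Db.
With the 65 figure the chord is in first inversion; from the bass Gb upward in close position it reads Gb-Bb-Db-Eb.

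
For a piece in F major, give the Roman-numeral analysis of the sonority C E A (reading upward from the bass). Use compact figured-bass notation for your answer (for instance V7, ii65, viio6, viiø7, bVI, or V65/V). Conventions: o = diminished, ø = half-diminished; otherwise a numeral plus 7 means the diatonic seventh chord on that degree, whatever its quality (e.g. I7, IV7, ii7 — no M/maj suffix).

iii6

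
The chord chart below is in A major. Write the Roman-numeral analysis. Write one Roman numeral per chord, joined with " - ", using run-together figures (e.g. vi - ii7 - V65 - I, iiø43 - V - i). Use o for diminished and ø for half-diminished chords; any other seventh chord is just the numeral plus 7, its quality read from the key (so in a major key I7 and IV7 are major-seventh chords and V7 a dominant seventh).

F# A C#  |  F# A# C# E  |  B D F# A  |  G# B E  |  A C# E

F#-A-C#: root F# is the submediant; minor triad there is vi.
F#-A#-C#-E: chromatic; F# is V of ii, so V7/ii.
B-D-F#-A: root B is the supertonic; minor seventh chord there is ii7.
G#-B-E has root E, degree 5 in A major, so V6.
A-C#-E: major triad on A = scale degree 1 → I.

vi - V7/ii - ii7 - V6 - I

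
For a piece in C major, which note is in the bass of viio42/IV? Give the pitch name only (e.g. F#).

The applied chord viio42/IV is rooted on E: E-G-Bb-Db.
The figure 42 means third inversion — the seventh is in the bass.

Db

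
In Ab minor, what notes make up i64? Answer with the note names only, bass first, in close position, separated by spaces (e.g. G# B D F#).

Eb Ab Cb

The numeral's case and figure indicate a minor triad. In Ab minor its root, scale degree 1, is Ab.
That chord is spelled Ab-Cb-Eb.
The figured bass 64 indicates second inversion, placing the fifth (Eb) in the bass: Eb-Ab-Cb.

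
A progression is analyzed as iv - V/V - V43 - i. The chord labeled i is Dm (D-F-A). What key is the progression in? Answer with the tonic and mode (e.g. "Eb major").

The anchor chord is a minor triad on D, labeled i.
If D is scale degree 1 and the mode makes that degree carry a minor triad, the tonic is D and the mode is minor.

D minor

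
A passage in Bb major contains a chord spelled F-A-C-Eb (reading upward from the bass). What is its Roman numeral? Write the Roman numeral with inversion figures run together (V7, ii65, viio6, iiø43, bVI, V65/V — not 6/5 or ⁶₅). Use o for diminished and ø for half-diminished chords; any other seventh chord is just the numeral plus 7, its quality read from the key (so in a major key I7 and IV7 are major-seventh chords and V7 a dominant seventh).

V7

Stacked in thirds the chord is F-A-C-Eb: a dominant seventh chord on F.
In Bb major, F is the dominant; the diatonic dominant seventh chord there is V7.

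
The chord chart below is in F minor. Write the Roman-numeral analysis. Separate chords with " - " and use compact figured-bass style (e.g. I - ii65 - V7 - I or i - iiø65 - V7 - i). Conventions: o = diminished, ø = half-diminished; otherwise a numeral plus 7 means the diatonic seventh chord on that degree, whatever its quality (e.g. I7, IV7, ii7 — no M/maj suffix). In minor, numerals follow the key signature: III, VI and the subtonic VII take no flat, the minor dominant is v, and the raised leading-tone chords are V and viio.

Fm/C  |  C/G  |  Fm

Fm/C has root F, degree 1 in F minor, so i64.
C/G: root C is the dominant; major triad there is V64.
Fm: root F is the tonic; minor triad there is i.

i64 - V64 - i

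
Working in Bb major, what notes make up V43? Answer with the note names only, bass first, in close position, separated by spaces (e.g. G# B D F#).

C Eb F A

The numeral's case and figure indicate a dominant seventh chord. In Bb major its root, the fifth degree, is F.
Stacking thirds from F gives F-A-C-Eb.
The figured bass 43 indicates second inversion, placing the fifth (C) in the bass: C-Eb-F-A.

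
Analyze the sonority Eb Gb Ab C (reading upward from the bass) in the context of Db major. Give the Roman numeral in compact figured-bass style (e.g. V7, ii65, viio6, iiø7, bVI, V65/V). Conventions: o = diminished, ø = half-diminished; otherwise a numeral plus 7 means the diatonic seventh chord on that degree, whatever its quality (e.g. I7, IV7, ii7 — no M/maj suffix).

The pitches Ab-C-Eb-Gb form a dominant seventh chord rooted on Ab.
In Db major, Ab is the dominant; the diatonic dominant seventh chord there is V7.
With Eb in the bass the chord is in second inversion, so the figured bass is 43.

V43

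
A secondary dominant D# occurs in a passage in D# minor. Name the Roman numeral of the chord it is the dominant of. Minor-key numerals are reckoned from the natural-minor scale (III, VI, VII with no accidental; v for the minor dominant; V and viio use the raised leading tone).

iv

The chord is a major triad on D#.
A dominant resolves down a perfect fifth: D# → G#. In D# minor, G# is scale degree 4, i.e. iv.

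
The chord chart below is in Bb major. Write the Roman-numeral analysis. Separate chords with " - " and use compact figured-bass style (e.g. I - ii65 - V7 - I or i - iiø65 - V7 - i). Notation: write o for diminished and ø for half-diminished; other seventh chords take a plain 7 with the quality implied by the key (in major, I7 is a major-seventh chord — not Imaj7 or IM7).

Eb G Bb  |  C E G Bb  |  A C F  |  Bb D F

IV - V7/V - V6 - I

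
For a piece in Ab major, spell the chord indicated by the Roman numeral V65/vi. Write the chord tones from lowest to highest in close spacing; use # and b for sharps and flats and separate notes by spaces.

E G Bb C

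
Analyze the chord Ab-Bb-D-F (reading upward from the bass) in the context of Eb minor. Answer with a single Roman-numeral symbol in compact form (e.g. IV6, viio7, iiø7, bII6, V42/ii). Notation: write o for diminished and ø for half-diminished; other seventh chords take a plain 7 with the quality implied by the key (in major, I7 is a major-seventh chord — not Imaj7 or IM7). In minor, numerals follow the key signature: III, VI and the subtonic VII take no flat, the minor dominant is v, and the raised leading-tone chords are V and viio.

V42

The pitches Bb-D-F-Ab form a dominant seventh chord rooted on Bb.
Bb is scale degree 5 in Eb minor, and a dominant seventh chord on that degree is written V7.
With Ab in the bass the chord is in third inversion, so the figured bass is 42.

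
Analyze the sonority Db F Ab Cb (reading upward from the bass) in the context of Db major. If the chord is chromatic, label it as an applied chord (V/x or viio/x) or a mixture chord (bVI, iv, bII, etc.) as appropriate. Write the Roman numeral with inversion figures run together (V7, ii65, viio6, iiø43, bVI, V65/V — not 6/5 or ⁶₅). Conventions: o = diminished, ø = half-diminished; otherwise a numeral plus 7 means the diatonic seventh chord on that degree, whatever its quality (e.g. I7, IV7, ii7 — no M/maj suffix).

Stacked in thirds the chord is Db-F-Ab-Cb: a dominant seventh chord on Db.
Db is not a diatonic chord root with this quality in Db major, but it lies a perfect fifth above Gb (IV), so the chord functions as an applied dominant of IV.

V7/IV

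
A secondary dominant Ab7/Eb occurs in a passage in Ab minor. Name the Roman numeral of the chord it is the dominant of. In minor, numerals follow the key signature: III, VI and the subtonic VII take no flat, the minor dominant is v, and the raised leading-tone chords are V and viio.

The chord is a dominant seventh chord on Ab.
A dominant resolves down a perfect fifth: Ab → Db. In Ab minor, Db is scale degree 4, i.e. iv.

iv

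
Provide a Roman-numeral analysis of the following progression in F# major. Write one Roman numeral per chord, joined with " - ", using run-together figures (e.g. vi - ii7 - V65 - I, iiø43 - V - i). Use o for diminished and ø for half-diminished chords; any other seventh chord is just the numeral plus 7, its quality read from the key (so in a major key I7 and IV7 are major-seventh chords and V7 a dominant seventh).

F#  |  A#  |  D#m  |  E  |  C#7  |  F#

F#: root F# is the tonic; major triad there is I.
A#: a major triad on A#, the applied dominant of vi → V/vi.
D#m: root D# is the submediant; minor triad there is vi.
E: major triad on E — chromatic; bVII (borrowed from the parallel minor).
C#7: dominant seventh chord on C# = scale degree 5 → V7.
F#: major triad on F# = scale degree 1 → I.

I - V/vi - vi - bVII - V7 - I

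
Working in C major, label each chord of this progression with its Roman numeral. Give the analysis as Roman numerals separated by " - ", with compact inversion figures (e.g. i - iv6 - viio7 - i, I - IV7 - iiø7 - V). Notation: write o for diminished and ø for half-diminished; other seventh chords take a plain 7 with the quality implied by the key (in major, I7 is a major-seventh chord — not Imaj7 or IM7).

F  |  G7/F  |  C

F has root F, degree 4 in C major, so IV.
G7/F has root G, degree 5 in C major, so V42.
C: root C is the tonic; major triad there is I.

IV - V42 - I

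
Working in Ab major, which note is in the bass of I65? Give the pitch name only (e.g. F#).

I in Ab major has root Ab; the chord is Ab-C-Eb-G.
The figure 65 means first inversion — the third is in the bass.

C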